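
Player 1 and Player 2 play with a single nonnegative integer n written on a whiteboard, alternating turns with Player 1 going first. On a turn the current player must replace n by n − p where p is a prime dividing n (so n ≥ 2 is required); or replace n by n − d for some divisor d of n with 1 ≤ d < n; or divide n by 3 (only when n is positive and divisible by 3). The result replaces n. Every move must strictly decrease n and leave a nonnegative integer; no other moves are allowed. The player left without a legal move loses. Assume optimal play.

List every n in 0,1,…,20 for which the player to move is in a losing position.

Build the W/L table. Terminal = L. A non-terminal position is W if it has a move to some L; otherwise it is L.
n=0: no move → L
n=1: no move → L
n=2: W (go to 0, an L position)
n=3: W (go to 0, an L position)
n=4: L (options 2(W), 3(W) are all W)
n=5: W (go to 0, an L position)
n=6: W (go to 4, an L position)
n=7: W (go to 0, an L position)
n=8: W (go to 4, an L position)
n=9: L (options 3(W), 6(W), 8(W) are all W)
n=10: W (go to 9, an L position)
n=11: W (go to 0, an L position)
n=12: W (go to 4, an L position)
n=13: W (go to 0, an L position)
n=14: L (options 7(W), 12(W), 13(W) are all W)
n=15: W (go to 14, an L position)
n=16: W (go to 14, an L position)
n=17: W (go to 0, an L position)
n=18: W (go to 9, an L position)
n=19: W (go to 0, an L position)
n=20: L (options 10(W), 15(W), 16(W), 18(W), 19(W) are all W)
Reading off the rows marked L gives the requested list; there are 6 such values of n.

0, 1, 4, 9, 14, 20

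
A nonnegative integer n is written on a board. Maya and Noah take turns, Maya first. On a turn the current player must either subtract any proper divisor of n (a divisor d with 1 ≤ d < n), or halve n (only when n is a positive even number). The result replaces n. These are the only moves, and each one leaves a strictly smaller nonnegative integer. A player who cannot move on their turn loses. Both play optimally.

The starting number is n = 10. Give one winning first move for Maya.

Move to 5.

Work bottom-up. With no move the player to move loses. Otherwise the position is W if at least one move leads to an L position for the opponent, and L if every move leads to a W.
n=0: no move → L
n=1: no move → L
n=2: →1(L), so W
n=3: →2(W) only, which is W, so L
n=4: →3(L), so W
n=5: →4(W) only, which is W, so L
n=6: →3(L), so W
n=7: →6(W) only, which is W, so L
n=8: →7(L), so W
n=9: →6(W), 8(W) — all W, so L
n=10: →5(L), so W
From 10, the L positions reachable in one move are: 5, 9. Any move reaching one of these is winning.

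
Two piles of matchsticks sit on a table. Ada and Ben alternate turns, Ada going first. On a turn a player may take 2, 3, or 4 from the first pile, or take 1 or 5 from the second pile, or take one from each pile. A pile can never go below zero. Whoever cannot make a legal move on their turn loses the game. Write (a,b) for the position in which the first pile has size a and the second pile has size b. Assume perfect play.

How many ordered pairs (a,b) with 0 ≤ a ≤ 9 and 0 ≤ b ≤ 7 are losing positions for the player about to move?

28

Work bottom-up. With no move the player to move loses. Otherwise the position is W if at least one move leads to an L position for the opponent, and L if every move leads to a W.
Every move lowers a or b (never raises either), so fill the grid row by row in increasing a, and left to right within a row: each cell's successors are then already labelled.
      b=0  b=1  b=2  b=3  b=4  b=5  b=6  b=7
a=0:    L    W    L    W    L    W    L    W
a=1:    L    W    L    W    L    W    L    W
a=2:    W    W    W    W    W    W    W    W
a=3:    W    L    W    L    W    L    W    L
a=4:    W    L    W    L    W    L    W    L
a=5:    W    W    W    W    W    W    W    W
a=6:    L    W    L    W    L    W    L    W
a=7:    L    W    L    W    L    W    L    W
a=8:    W    W    W    W    W    W    W    W
a=9:    W    L    W    L    W    L    W    L
Cells with no legal move (terminal, hence L): (0,0), (1,0).
The remaining L cells, each justified by listing all of its moves:
(0,2): the only move is to (0,1)(W), a W ⇒ L
(0,4): the only move is to (0,3)(W), a W ⇒ L
(0,6): moves to (0,5)(W), (0,1)(W); every one is W ⇒ L
(1,2): moves to (1,1)(W), (0,1)(W); every one is W ⇒ L
(1,4): moves to (1,3)(W), (0,3)(W); every one is W ⇒ L
(1,6): moves to (1,5)(W), (1,1)(W), (0,5)(W); every one is W ⇒ L
(3,1): moves to (1,1)(W), (0,1)(W), (3,0)(W), (2,0)(W); every one is W ⇒ L
(3,3): moves to (1,3)(W), (0,3)(W), (3,2)(W), (2,2)(W); every one is W ⇒ L
(3,5): moves to (1,5)(W), (0,5)(W), (3,4)(W), (3,0)(W), (2,4)(W); every one is W ⇒ L
(3,7): moves to (1,7)(W), (0,7)(W), (3,6)(W), (3,2)(W), (2,6)(W); every one is W ⇒ L
(4,1): moves to (2,1)(W), (1,1)(W), (0,1)(W), (4,0)(W), (3,0)(W); every one is W ⇒ L
(4,3): moves to (2,3)(W), (1,3)(W), (0,3)(W), (4,2)(W), (3,2)(W); every one is W ⇒ L
(4,5): moves to (2,5)(W), (1,5)(W), (0,5)(W), (4,4)(W), (4,0)(W), (3,4)(W); every one is W ⇒ L
(4,7): moves to (2,7)(W), (1,7)(W), (0,7)(W), (4,6)(W), (4,2)(W), (3,6)(W); every one is W ⇒ L
(6,0): moves to (4,0)(W), (3,0)(W), (2,0)(W); every one is W ⇒ L
(6,2): moves to (4,2)(W), (3,2)(W), (2,2)(W), (6,1)(W), (5,1)(W); every one is W ⇒ L
(6,4): moves to (4,4)(W), (3,4)(W), (2,4)(W), (6,3)(W), (5,3)(W); every one is W ⇒ L
(6,6): moves to (4,6)(W), (3,6)(W), (2,6)(W), (6,5)(W), (6,1)(W), (5,5)(W); every one is W ⇒ L
(7,0): moves to (5,0)(W), (4,0)(W), (3,0)(W); every one is W ⇒ L
(7,2): moves to (5,2)(W), (4,2)(W), (3,2)(W), (7,1)(W), (6,1)(W); every one is W ⇒ L
(7,4): moves to (5,4)(W), (4,4)(W), (3,4)(W), (7,3)(W), (6,3)(W); every one is W ⇒ L
(7,6): moves to (5,6)(W), (4,6)(W), (3,6)(W), (7,5)(W), (7,1)(W), (6,5)(W); every one is W ⇒ L
(9,1): moves to (7,1)(W), (6,1)(W), (5,1)(W), (9,0)(W), (8,0)(W); every one is W ⇒ L
(9,3): moves to (7,3)(W), (6,3)(W), (5,3)(W), (9,2)(W), (8,2)(W); every one is W ⇒ L
(9,5): moves to (7,5)(W), (6,5)(W), (5,5)(W), (9,4)(W), (9,0)(W), (8,4)(W); every one is W ⇒ L
(9,7): moves to (7,7)(W), (6,7)(W), (5,7)(W), (9,6)(W), (9,2)(W), (8,6)(W); every one is W ⇒ L
Every other cell has at least one move into one of the L cells above, so it is W.
L cells per row: a=0: 4, a=1: 4, a=2: 0, a=3: 4, a=4: 4, a=5: 0, a=6: 4, a=7: 4, a=8: 0, a=9: 4; total 28.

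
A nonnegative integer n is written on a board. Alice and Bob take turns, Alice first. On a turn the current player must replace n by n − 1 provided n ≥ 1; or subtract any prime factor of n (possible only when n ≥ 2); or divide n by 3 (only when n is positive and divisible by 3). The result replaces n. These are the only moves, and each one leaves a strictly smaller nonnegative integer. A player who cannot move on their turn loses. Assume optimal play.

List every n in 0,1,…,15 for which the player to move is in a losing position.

Positions with no move are L. A position that does have a move is losing for the player to move precisely when every available move leads to a winning position for the opponent. Fill in the labels:
n=0: no move → L
n=1: reaches L-position 0 → W
n=2: reaches L-position 0 → W
n=3: reaches L-position 0 → W
n=4: only reaches 2(W), 3(W), all W → L
n=5: reaches L-position 0 → W
n=6: reaches L-position 4 → W
n=7: reaches L-position 0 → W
n=8: only reaches 6(W), 7(W), all W → L
n=9: reaches L-position 8 → W
n=10: reaches L-position 8 → W
n=11: reaches L-position 0 → W
n=12: reaches L-position 4 → W
n=13: reaches L-position 0 → W
n=14: only reaches 7(W), 12(W), 13(W), all W → L
n=15: reaches L-position 14 → W
The losing starting values of n are exactly the entries labelled L in this table (4 of them).

0, 4, 8, 14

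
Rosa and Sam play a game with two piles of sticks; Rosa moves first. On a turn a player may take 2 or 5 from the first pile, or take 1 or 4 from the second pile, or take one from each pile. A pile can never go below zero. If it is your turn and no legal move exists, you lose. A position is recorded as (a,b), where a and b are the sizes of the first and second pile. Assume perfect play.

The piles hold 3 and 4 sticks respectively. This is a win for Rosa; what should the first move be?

Move to (3,3).

Positions with no move are L. A position that does have a move is losing for the player to move precisely when every available move leads to a winning position for the opponent. Fill in the labels:
No move ever increases a pile, so every position that can arise here has a ≤ 3 and b ≤ 4; it is enough to label the cells with 0 ≤ a ≤ 3 and 0 ≤ b ≤ 4.
Every move lowers a or b (never raises either), so fill the grid row by row in increasing a, and left to right within a row: each cell's successors are then already labelled.
      b=0  b=1  b=2  b=3  b=4
a=0:    L    W    L    W    W
a=1:    L    W    L    W    W
a=2:    W    W    W    W    L
a=3:    W    L    W    L    W
Cells with no legal move (terminal, hence L): (0,0), (1,0).
The remaining L cells, each justified by listing all of its moves:
(0,2): L (sole option (0,1)(W) is W)
(1,2): L (options (1,1)(W), (0,1)(W) are all W)
(2,4): L (options (0,4)(W), (2,3)(W), (2,0)(W), (1,3)(W) are all W)
(3,1): L (options (1,1)(W), (3,0)(W), (2,0)(W) are all W)
(3,3): L (options (1,3)(W), (3,2)(W), (2,2)(W) are all W)
Every other cell has at least one move into one of the L cells above, so it is W.
From (3,4), the L positions reachable in one move are: (3,3).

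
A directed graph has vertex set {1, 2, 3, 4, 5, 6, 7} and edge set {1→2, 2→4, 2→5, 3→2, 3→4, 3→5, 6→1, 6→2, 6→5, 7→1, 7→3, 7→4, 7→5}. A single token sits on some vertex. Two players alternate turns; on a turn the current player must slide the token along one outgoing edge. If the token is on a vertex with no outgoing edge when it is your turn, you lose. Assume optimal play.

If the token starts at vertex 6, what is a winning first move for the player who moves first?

Build the W/L table. Terminal = L. A non-terminal position is W if it has a move to some L; otherwise it is L.
Every edge goes from a vertex to one that appears earlier in the order 5, 4, 2, 1, 3, 6, 7, so processing vertices in that order labels each vertex after all of its successors.
5: no outgoing edge → L
4: no outgoing edge → L
2: W (go to 4, an L position)
1: L (sole option 2(W) is W)
3: W (go to 4, an L position)
6: W (go to 1, an L position)
7: W (go to 1, an L position)
From 6, the L positions reachable in one move are: 1, 5. Any move reaching one of these is winning.

Move to 1.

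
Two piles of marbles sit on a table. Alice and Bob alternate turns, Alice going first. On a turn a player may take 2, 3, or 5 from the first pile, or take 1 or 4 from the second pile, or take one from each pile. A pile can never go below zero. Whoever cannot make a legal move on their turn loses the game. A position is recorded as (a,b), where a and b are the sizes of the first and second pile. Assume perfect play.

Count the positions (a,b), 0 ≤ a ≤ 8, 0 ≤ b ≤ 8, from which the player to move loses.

25

Label each position W (a win for the player to move) or L (a loss). A position with no legal move is L; any other position is W exactly when some move reaches an L, and L when every move reaches a W.
Every move lowers a or b (never raises either), so fill the grid row by row in increasing a, and left to right within a row: each cell's successors are then already labelled.
      b=0  b=1  b=2  b=3  b=4  b=5  b=6  b=7  b=8
a=0:    L    W    L    W    W    L    W    L    W
a=1:    L    W    L    W    W    L    W    L    W
a=2:    W    W    W    W    L    W    W    W    W
a=3:    W    L    W    L    W    W    L    W    L
a=4:    W    L    W    L    W    W    L    W    L
a=5:    W    W    W    W    W    W    W    W    W
a=6:    W    W    W    W    L    W    W    W    W
a=7:    L    W    L    W    W    W    W    L    W
a=8:    L    W    L    W    W    L    W    L    W
Cells with no legal move (terminal, hence L): (0,0), (1,0).
The remaining L cells, each justified by listing all of its moves:
(0,2): the only move is to (0,1)(W), a W ⇒ L
(0,5): moves to (0,4)(W), (0,1)(W); every one is W ⇒ L
(0,7): moves to (0,6)(W), (0,3)(W); every one is W ⇒ L
(1,2): moves to (1,1)(W), (0,1)(W); every one is W ⇒ L
(1,5): moves to (1,4)(W), (1,1)(W), (0,4)(W); every one is W ⇒ L
(1,7): moves to (1,6)(W), (1,3)(W), (0,6)(W); every one is W ⇒ L
(2,4): moves to (0,4)(W), (2,3)(W), (2,0)(W), (1,3)(W); every one is W ⇒ L
(3,1): moves to (1,1)(W), (0,1)(W), (3,0)(W), (2,0)(W); every one is W ⇒ L
(3,3): moves to (1,3)(W), (0,3)(W), (3,2)(W), (2,2)(W); every one is W ⇒ L
(3,6): moves to (1,6)(W), (0,6)(W), (3,5)(W), (3,2)(W), (2,5)(W); every one is W ⇒ L
(3,8): moves to (1,8)(W), (0,8)(W), (3,7)(W), (3,4)(W), (2,7)(W); every one is W ⇒ L
(4,1): moves to (2,1)(W), (1,1)(W), (4,0)(W), (3,0)(W); every one is W ⇒ L
(4,3): moves to (2,3)(W), (1,3)(W), (4,2)(W), (3,2)(W); every one is W ⇒ L
(4,6): moves to (2,6)(W), (1,6)(W), (4,5)(W), (4,2)(W), (3,5)(W); every one is W ⇒ L
(4,8): moves to (2,8)(W), (1,8)(W), (4,7)(W), (4,4)(W), (3,7)(W); every one is W ⇒ L
(6,4): moves to (4,4)(W), (3,4)(W), (1,4)(W), (6,3)(W), (6,0)(W), (5,3)(W); every one is W ⇒ L
(7,0): moves to (5,0)(W), (4,0)(W), (2,0)(W); every one is W ⇒ L
(7,2): moves to (5,2)(W), (4,2)(W), (2,2)(W), (7,1)(W), (6,1)(W); every one is W ⇒ L
(7,7): moves to (5,7)(W), (4,7)(W), (2,7)(W), (7,6)(W), (7,3)(W), (6,6)(W); every one is W ⇒ L
(8,0): moves to (6,0)(W), (5,0)(W), (3,0)(W); every one is W ⇒ L
(8,2): moves to (6,2)(W), (5,2)(W), (3,2)(W), (8,1)(W), (7,1)(W); every one is W ⇒ L
(8,5): moves to (6,5)(W), (5,5)(W), (3,5)(W), (8,4)(W), (8,1)(W), (7,4)(W); every one is W ⇒ L
(8,7): moves to (6,7)(W), (5,7)(W), (3,7)(W), (8,6)(W), (8,3)(W), (7,6)(W); every one is W ⇒ L
Every other cell has at least one move into one of the L cells above, so it is W.
L cells per row: a=0: 4, a=1: 4, a=2: 1, a=3: 4, a=4: 4, a=5: 0, a=6: 1, a=7: 3, a=8: 4; total 25.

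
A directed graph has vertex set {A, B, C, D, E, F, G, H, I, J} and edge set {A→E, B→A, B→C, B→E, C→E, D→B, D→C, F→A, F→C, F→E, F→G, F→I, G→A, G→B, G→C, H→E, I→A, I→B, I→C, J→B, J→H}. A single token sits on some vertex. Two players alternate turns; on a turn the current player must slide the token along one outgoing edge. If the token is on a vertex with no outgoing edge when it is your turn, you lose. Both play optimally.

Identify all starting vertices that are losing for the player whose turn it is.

Build the W/L table. Terminal = L. A non-terminal position is W if it has a move to some L; otherwise it is L.
Every edge goes from a vertex to one that appears earlier in the order E, C, H, A, B, I, G, F, J, D, so processing vertices in that order labels each vertex after all of its successors.
E: no outgoing edge → L
C: →E(L), so W
H: →E(L), so W
A: →E(L), so W
B: →E(L), so W
I: →B(W), A(W), C(W) — all W, so L
G: →B(W), A(W), C(W) — all W, so L
F: →G(L), so W
J: →B(W), H(W) — all W, so L
D: →B(W), C(W) — all W, so L
Reading off the rows marked L gives the requested list; there are 5 such vertices.

D, E, G, I, J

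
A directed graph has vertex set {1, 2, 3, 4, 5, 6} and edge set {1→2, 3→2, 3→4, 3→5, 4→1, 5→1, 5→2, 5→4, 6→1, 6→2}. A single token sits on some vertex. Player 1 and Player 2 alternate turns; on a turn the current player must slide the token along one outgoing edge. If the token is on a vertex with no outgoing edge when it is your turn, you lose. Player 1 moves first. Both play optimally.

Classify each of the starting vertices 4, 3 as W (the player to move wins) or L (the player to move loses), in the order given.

4: L, 3: W

Build the W/L table. Terminal = L. A non-terminal position is W if it has a move to some L; otherwise it is L.
Every edge goes from a vertex to one that appears earlier in the order 2, 1, 6, 4, 5, 3, so processing vertices in that order labels each vertex after all of its successors.
2: no outgoing edge → L
1: can move to 2, which is L ⇒ W
6: can move to 2, which is L ⇒ W
4: the only move is to 1(W), a W ⇒ L
5: can move to 4, which is L ⇒ W
3: can move to 4, which is L ⇒ W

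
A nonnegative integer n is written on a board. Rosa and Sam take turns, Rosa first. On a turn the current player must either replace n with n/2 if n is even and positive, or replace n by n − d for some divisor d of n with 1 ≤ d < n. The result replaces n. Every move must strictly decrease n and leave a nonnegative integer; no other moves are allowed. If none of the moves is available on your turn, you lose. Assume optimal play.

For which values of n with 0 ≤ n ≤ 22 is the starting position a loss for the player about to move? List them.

0, 1, 3, 5, 7, 9, 11, 13, 15, 17, 19, 21

Positions with no move are L. A position that does have a move is losing for the player to move precisely when every available move leads to a winning position for the opponent. Fill in the labels:
n=0: no move → L
n=1: no move → L
n=2: W (go to 1, an L position)
n=3: L (sole option 2(W) is W)
n=4: W (go to 3, an L position)
n=5: L (sole option 4(W) is W)
n=6: W (go to 3, an L position)
n=7: L (sole option 6(W) is W)
n=8: W (go to 7, an L position)
n=9: L (options 6(W), 8(W) are all W)
n=10: W (go to 5, an L position)
n=11: L (sole option 10(W) is W)
n=12: W (go to 9, an L position)
n=13: L (sole option 12(W) is W)
n=14: W (go to 7, an L position)
n=15: L (options 10(W), 12(W), 14(W) are all W)
n=16: W (go to 15, an L position)
n=17: L (sole option 16(W) is W)
n=18: W (go to 9, an L position)
n=19: L (sole option 18(W) is W)
n=20: W (go to 15, an L position)
n=21: L (options 14(W), 18(W), 20(W) are all W)
n=22: W (go to 11, an L position)
The losing starting values of n are exactly the entries labelled L in this table (12 of them).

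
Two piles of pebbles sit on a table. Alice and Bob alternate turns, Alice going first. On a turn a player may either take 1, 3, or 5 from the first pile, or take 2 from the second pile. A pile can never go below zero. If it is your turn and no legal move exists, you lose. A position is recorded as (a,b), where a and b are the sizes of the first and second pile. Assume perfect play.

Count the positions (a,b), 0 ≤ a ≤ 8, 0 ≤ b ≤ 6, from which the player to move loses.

32

Positions with no move are L. A position that does have a move is losing for the player to move precisely when every available move leads to a winning position for the opponent. Fill in the labels:
Every move lowers a or b (never raises either), so fill the grid row by row in increasing a, and left to right within a row: each cell's successors are then already labelled.
      b=0  b=1  b=2  b=3  b=4  b=5  b=6
a=0:    L    L    W    W    L    L    W
a=1:    W    W    L    L    W    W    L
a=2:    L    L    W    W    L    L    W
a=3:    W    W    L    L    W    W    L
a=4:    L    L    W    W    L    L    W
a=5:    W    W    L    L    W    W    L
a=6:    L    L    W    W    L    L    W
a=7:    W    W    L    L    W    W    L
a=8:    L    L    W    W    L    L    W
Cells with no legal move (terminal, hence L): (0,0), (0,1).
The remaining L cells, each justified by listing all of its moves:
(0,4): the only move is to (0,2)(W), a W ⇒ L
(0,5): the only move is to (0,3)(W), a W ⇒ L
(1,2): moves to (0,2)(W), (1,0)(W); every one is W ⇒ L
(1,3): moves to (0,3)(W), (1,1)(W); every one is W ⇒ L
(1,6): moves to (0,6)(W), (1,4)(W); every one is W ⇒ L
(2,0): the only move is to (1,0)(W), a W ⇒ L
(2,1): the only move is to (1,1)(W), a W ⇒ L
(2,4): moves to (1,4)(W), (2,2)(W); every one is W ⇒ L
(2,5): moves to (1,5)(W), (2,3)(W); every one is W ⇒ L
(3,2): moves to (2,2)(W), (0,2)(W), (3,0)(W); every one is W ⇒ L
(3,3): moves to (2,3)(W), (0,3)(W), (3,1)(W); every one is W ⇒ L
(3,6): moves to (2,6)(W), (0,6)(W), (3,4)(W); every one is W ⇒ L
(4,0): moves to (3,0)(W), (1,0)(W); every one is W ⇒ L
(4,1): moves to (3,1)(W), (1,1)(W); every one is W ⇒ L
(4,4): moves to (3,4)(W), (1,4)(W), (4,2)(W); every one is W ⇒ L
(4,5): moves to (3,5)(W), (1,5)(W), (4,3)(W); every one is W ⇒ L
(5,2): moves to (4,2)(W), (2,2)(W), (0,2)(W), (5,0)(W); every one is W ⇒ L
(5,3): moves to (4,3)(W), (2,3)(W), (0,3)(W), (5,1)(W); every one is W ⇒ L
(5,6): moves to (4,6)(W), (2,6)(W), (0,6)(W), (5,4)(W); every one is W ⇒ L
(6,0): moves to (5,0)(W), (3,0)(W), (1,0)(W); every one is W ⇒ L
(6,1): moves to (5,1)(W), (3,1)(W), (1,1)(W); every one is W ⇒ L
(6,4): moves to (5,4)(W), (3,4)(W), (1,4)(W), (6,2)(W); every one is W ⇒ L
(6,5): moves to (5,5)(W), (3,5)(W), (1,5)(W), (6,3)(W); every one is W ⇒ L
(7,2): moves to (6,2)(W), (4,2)(W), (2,2)(W), (7,0)(W); every one is W ⇒ L
(7,3): moves to (6,3)(W), (4,3)(W), (2,3)(W), (7,1)(W); every one is W ⇒ L
(7,6): moves to (6,6)(W), (4,6)(W), (2,6)(W), (7,4)(W); every one is W ⇒ L
(8,0): moves to (7,0)(W), (5,0)(W), (3,0)(W); every one is W ⇒ L
(8,1): moves to (7,1)(W), (5,1)(W), (3,1)(W); every one is W ⇒ L
(8,4): moves to (7,4)(W), (5,4)(W), (3,4)(W), (8,2)(W); every one is W ⇒ L
(8,5): moves to (7,5)(W), (5,5)(W), (3,5)(W), (8,3)(W); every one is W ⇒ L
Every other cell has at least one move into one of the L cells above, so it is W.
L cells per row: a=0: 4, a=1: 3, a=2: 4, a=3: 3, a=4: 4, a=5: 3, a=6: 4, a=7: 3, a=8: 4; total 32.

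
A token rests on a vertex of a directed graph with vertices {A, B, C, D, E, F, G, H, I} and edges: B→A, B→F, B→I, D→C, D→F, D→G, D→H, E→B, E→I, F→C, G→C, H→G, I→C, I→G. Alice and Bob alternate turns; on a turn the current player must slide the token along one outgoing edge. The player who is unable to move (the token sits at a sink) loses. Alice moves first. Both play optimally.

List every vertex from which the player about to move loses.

A, C, E, H

Label each position W (a win for the player to move) or L (a loss). A position with no legal move is L; any other position is W exactly when some move reaches an L, and L when every move reaches a W.
Every edge goes from a vertex to one that appears earlier in the order A, C, G, I, F, B, H, D, E, so processing vertices in that order labels each vertex after all of its successors.
A: no outgoing edge → L
C: no outgoing edge → L
G: →C(L), so W
I: →C(L), so W
F: →C(L), so W
B: →A(L), so W
H: →G(W) only, which is W, so L
D: →H(L), so W
E: →B(W), I(W) — all W, so L
The losing starting vertices are exactly the entries labelled L in this table (4 of them).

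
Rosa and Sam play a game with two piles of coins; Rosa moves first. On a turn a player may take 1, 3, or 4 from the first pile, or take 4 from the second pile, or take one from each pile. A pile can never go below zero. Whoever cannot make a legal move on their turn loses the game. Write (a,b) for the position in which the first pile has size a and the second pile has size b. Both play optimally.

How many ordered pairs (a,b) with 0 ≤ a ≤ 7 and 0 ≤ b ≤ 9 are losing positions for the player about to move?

26

Work bottom-up. With no move the player to move loses. Otherwise the position is W if at least one move leads to an L position for the opponent, and L if every move leads to a W.
Every move lowers a or b (never raises either), so fill the grid row by row in increasing a, and left to right within a row: each cell's successors are then already labelled.
      b=0  b=1  b=2  b=3  b=4  b=5  b=6  b=7  b=8  b=9
a=0:    L    L    L    L    W    W    W    W    L    L
a=1:    W    W    W    W    W    L    L    L    W    W
a=2:    L    L    L    L    W    W    W    W    W    L
a=3:    W    W    W    W    W    L    L    L    W    W
a=4:    W    W    W    W    L    W    W    W    W    W
a=5:    W    W    W    W    W    W    W    W    L    W
a=6:    W    W    W    W    L    W    W    W    W    W
a=7:    L    L    L    L    W    W    W    W    L    L
Cells with no legal move (terminal, hence L): (0,0), (0,1), (0,2), (0,3).
The remaining L cells, each justified by listing all of its moves:
(0,8): L (sole option (0,4)(W) is W)
(0,9): L (sole option (0,5)(W) is W)
(1,5): L (options (0,5)(W), (1,1)(W), (0,4)(W) are all W)
(1,6): L (options (0,6)(W), (1,2)(W), (0,5)(W) are all W)
(1,7): L (options (0,7)(W), (1,3)(W), (0,6)(W) are all W)
(2,0): L (sole option (1,0)(W) is W)
(2,1): L (options (1,1)(W), (1,0)(W) are all W)
(2,2): L (options (1,2)(W), (1,1)(W) are all W)
(2,3): L (options (1,3)(W), (1,2)(W) are all W)
(2,9): L (options (1,9)(W), (2,5)(W), (1,8)(W) are all W)
(3,5): L (options (2,5)(W), (0,5)(W), (3,1)(W), (2,4)(W) are all W)
(3,6): L (options (2,6)(W), (0,6)(W), (3,2)(W), (2,5)(W) are all W)
(3,7): L (options (2,7)(W), (0,7)(W), (3,3)(W), (2,6)(W) are all W)
(4,4): L (options (3,4)(W), (1,4)(W), (0,4)(W), (4,0)(W), (3,3)(W) are all W)
(5,8): L (options (4,8)(W), (2,8)(W), (1,8)(W), (5,4)(W), (4,7)(W) are all W)
(6,4): L (options (5,4)(W), (3,4)(W), (2,4)(W), (6,0)(W), (5,3)(W) are all W)
(7,0): L (options (6,0)(W), (4,0)(W), (3,0)(W) are all W)
(7,1): L (options (6,1)(W), (4,1)(W), (3,1)(W), (6,0)(W) are all W)
(7,2): L (options (6,2)(W), (4,2)(W), (3,2)(W), (6,1)(W) are all W)
(7,3): L (options (6,3)(W), (4,3)(W), (3,3)(W), (6,2)(W) are all W)
(7,8): L (options (6,8)(W), (4,8)(W), (3,8)(W), (7,4)(W), (6,7)(W) are all W)
(7,9): L (options (6,9)(W), (4,9)(W), (3,9)(W), (7,5)(W), (6,8)(W) are all W)
Every other cell has at least one move into one of the L cells above, so it is W.
L cells per row: a=0: 6, a=1: 3, a=2: 5, a=3: 3, a=4: 1, a=5: 1, a=6: 1, a=7: 6; total 26.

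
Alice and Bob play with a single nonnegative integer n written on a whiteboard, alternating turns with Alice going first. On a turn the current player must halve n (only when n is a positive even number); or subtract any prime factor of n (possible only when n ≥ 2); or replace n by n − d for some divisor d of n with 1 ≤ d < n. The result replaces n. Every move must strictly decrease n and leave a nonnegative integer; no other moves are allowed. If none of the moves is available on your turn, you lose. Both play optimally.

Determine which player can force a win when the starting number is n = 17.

Compute win/loss labels from the base case upward. A position with no move is L. Any other position is W if it can reach an L in one move, else L.
n=0: no move → L
n=1: no move → L
n=2: reaches L-position 0 → W
n=3: reaches L-position 0 → W
n=4: only reaches 2(W), 3(W), all W → L
n=5: reaches L-position 0 → W
n=6: reaches L-position 4 → W
n=7: reaches L-position 0 → W
n=8: reaches L-position 4 → W
n=9: only reaches 6(W), 8(W), all W → L
n=10: reaches L-position 9 → W
n=11: reaches L-position 0 → W
n=12: reaches L-position 9 → W
n=13: reaches L-position 0 → W
n=14: only reaches 7(W), 12(W), 13(W), all W → L
n=15: reaches L-position 14 → W
n=16: reaches L-position 14 → W
n=17: reaches L-position 0 → W
From 17 Alice can move to 0, reaching an L position.

Alice wins.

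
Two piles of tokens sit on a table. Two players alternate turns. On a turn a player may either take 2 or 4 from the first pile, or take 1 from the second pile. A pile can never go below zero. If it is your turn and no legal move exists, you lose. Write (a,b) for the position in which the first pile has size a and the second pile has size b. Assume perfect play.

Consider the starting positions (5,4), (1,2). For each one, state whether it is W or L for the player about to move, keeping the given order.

(5,4): W, (1,2): L

Label each position W (a win for the player to move) or L (a loss). A position with no legal move is L; any other position is W exactly when some move reaches an L, and L when every move reaches a W.
No move ever increases a pile, so every position that can arise here has a ≤ 5 and b ≤ 4; it is enough to label the cells with 0 ≤ a ≤ 5 and 0 ≤ b ≤ 4.
Every move lowers a or b (never raises either), so fill the grid row by row in increasing a, and left to right within a row: each cell's successors are then already labelled.
      b=0  b=1  b=2  b=3  b=4
a=0:    L    W    L    W    L
a=1:    L    W    L    W    L
a=2:    W    L    W    L    W
a=3:    W    L    W    L    W
a=4:    W    W    W    W    W
a=5:    W    W    W    W    W
Cells with no legal move (terminal, hence L): (0,0), (1,0).
The remaining L cells, each justified by listing all of its moves:
(0,2): only reaches (0,1)(W), which is W → L
(0,4): only reaches (0,3)(W), which is W → L
(1,2): only reaches (1,1)(W), which is W → L
(1,4): only reaches (1,3)(W), which is W → L
(2,1): only reaches (0,1)(W), (2,0)(W), all W → L
(2,3): only reaches (0,3)(W), (2,2)(W), all W → L
(3,1): only reaches (1,1)(W), (3,0)(W), all W → L
(3,3): only reaches (1,3)(W), (3,2)(W), all W → L
Every other cell has at least one move into one of the L cells above, so it is W.
(5,4): the move to (1,4) reaches an L cell, so W
(1,2): one of the L cells justified above, so L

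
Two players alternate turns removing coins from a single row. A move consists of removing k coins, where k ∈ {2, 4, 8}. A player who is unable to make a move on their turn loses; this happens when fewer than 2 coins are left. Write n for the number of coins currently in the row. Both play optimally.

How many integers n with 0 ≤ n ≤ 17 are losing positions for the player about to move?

Use the standard recursion: the mover loses at a terminal position; elsewhere, the mover wins exactly when some move hands the opponent an L position.
n=0: no move → L
n=1: no move → L
n=2: W (go to 0, an L position)
n=3: W (go to 1, an L position)
n=4: W (go to 0, an L position)
n=5: W (go to 1, an L position)
n=6: L (options 4(W), 2(W) are all W)
n=7: L (options 5(W), 3(W) are all W)
n=8: W (go to 6, an L position)
n=9: W (go to 7, an L position)
n=10: W (go to 6, an L position)
n=11: W (go to 7, an L position)
n=12: L (options 10(W), 8(W), 4(W) are all W)
n=13: L (options 11(W), 9(W), 5(W) are all W)
n=14: W (go to 12, an L position)
n=15: W (go to 13, an L position)
n=16: W (go to 12, an L position)
n=17: W (go to 13, an L position)
L entries with 0 ≤ n ≤ 17: n = 0, 1, 6, 7, 12, 13; that makes 6.

6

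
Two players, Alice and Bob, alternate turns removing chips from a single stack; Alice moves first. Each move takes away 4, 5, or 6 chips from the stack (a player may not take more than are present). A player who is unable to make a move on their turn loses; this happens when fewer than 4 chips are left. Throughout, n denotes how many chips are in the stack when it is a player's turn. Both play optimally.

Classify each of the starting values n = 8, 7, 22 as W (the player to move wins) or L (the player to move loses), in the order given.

8: W, 7: W, 22: L

Classify positions by backward induction: terminal positions (no move available) are L. From any other position, the mover wins iff some move reaches an L.
n=0: no move → L
n=1: no move → L
n=2: no move → L
n=3: no move → L
n=4: →0(L), so W
n=5: →1(L), so W
n=6: →2(L), so W
n=7: →3(L), so W
n=8: →3(L), so W
n=9: →3(L), so W
n=10: →6(W), 5(W), 4(W) — all W, so L
n=11: →7(W), 6(W), 5(W) — all W, so L
n=12: →8(W), 7(W), 6(W) — all W, so L
n=13: →9(W), 8(W), 7(W) — all W, so L
n=14: →10(L), so W
n=15: →11(L), so W
n=16: →12(L), so W
n=17: →13(L), so W
n=18: →13(L), so W
n=19: →13(L), so W
n=20: →16(W), 15(W), 14(W) — all W, so L
n=21: →17(W), 16(W), 15(W) — all W, so L
n=22: →18(W), 17(W), 16(W) — all W, so L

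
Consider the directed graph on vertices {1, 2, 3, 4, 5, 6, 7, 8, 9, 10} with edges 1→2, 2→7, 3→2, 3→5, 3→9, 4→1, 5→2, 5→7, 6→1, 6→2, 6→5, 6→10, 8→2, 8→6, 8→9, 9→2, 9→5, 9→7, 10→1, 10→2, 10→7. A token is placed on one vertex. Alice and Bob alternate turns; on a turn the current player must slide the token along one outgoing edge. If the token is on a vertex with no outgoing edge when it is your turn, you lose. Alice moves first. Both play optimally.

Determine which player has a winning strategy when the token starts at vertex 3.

Bob wins.

Work bottom-up. With no move the player to move loses. Otherwise the position is W if at least one move leads to an L position for the opponent, and L if every move leads to a W.
Every edge goes from a vertex to one that appears earlier in the order 7, 2, 5, 9, 3, 1, 10, 6, 8, 4, so processing vertices in that order labels each vertex after all of its successors.
7: no outgoing edge → L
2: reaches L-position 7 → W
5: reaches L-position 7 → W
9: reaches L-position 7 → W
3: only reaches 9(W), 5(W), 2(W), all W → L
1: only reaches 2(W), which is W → L
10: reaches L-position 1 → W
6: reaches L-position 1 → W
8: only reaches 6(W), 9(W), 2(W), all W → L
4: reaches L-position 1 → W
Every move from 3 reaches a W position, so the mover loses.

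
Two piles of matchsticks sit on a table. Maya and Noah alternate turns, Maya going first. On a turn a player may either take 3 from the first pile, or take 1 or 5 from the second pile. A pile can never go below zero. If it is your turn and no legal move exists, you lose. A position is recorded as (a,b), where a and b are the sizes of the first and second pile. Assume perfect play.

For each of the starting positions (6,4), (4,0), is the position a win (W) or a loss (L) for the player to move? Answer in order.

(6,4): L, (4,0): W

Build the W/L table. Terminal = L. A non-terminal position is W if it has a move to some L; otherwise it is L.
No move ever increases a pile, so every position that can arise here has a ≤ 6 and b ≤ 4; it is enough to label the cells with 0 ≤ a ≤ 6 and 0 ≤ b ≤ 4.
Every move lowers a or b (never raises either), so fill the grid row by row in increasing a, and left to right within a row: each cell's successors are then already labelled.
      b=0  b=1  b=2  b=3  b=4
a=0:    L    W    L    W    L
a=1:    L    W    L    W    L
a=2:    L    W    L    W    L
a=3:    W    L    W    L    W
a=4:    W    L    W    L    W
a=5:    W    L    W    L    W
a=6:    L    W    L    W    L
Cells with no legal move (terminal, hence L): (0,0), (1,0), (2,0).
The remaining L cells, each justified by listing all of its moves:
(0,2): L (sole option (0,1)(W) is W)
(0,4): L (sole option (0,3)(W) is W)
(1,2): L (sole option (1,1)(W) is W)
(1,4): L (sole option (1,3)(W) is W)
(2,2): L (sole option (2,1)(W) is W)
(2,4): L (sole option (2,3)(W) is W)
(3,1): L (options (0,1)(W), (3,0)(W) are all W)
(3,3): L (options (0,3)(W), (3,2)(W) are all W)
(4,1): L (options (1,1)(W), (4,0)(W) are all W)
(4,3): L (options (1,3)(W), (4,2)(W) are all W)
(5,1): L (options (2,1)(W), (5,0)(W) are all W)
(5,3): L (options (2,3)(W), (5,2)(W) are all W)
(6,0): L (sole option (3,0)(W) is W)
(6,2): L (options (3,2)(W), (6,1)(W) are all W)
(6,4): L (options (3,4)(W), (6,3)(W) are all W)
Every other cell has at least one move into one of the L cells above, so it is W.
(6,4): one of the L cells justified above, so L
(4,0): the move to (1,0) reaches an L cell, so W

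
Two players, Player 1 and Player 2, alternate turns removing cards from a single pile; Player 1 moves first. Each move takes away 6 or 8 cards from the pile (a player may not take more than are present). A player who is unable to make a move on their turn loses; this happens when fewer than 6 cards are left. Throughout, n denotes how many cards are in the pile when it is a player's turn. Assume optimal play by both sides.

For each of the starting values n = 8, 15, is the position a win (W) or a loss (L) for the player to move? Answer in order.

8: W, 15: L

Use the standard recursion: the mover loses at a terminal position; elsewhere, the mover wins exactly when some move hands the opponent an L position.
n=0: no move → L
n=1: no move → L
n=2: no move → L
n=3: no move → L
n=4: no move → L
n=5: no move → L
n=6: can move to 0, which is L ⇒ W
n=7: can move to 1, which is L ⇒ W
n=8: can move to 2, which is L ⇒ W
n=9: can move to 3, which is L ⇒ W
n=10: can move to 4, which is L ⇒ W
n=11: can move to 5, which is L ⇒ W
n=12: can move to 4, which is L ⇒ W
n=13: can move to 5, which is L ⇒ W
n=14: moves to 8(W), 6(W); every one is W ⇒ L
n=15: moves to 9(W), 7(W); every one is W ⇒ L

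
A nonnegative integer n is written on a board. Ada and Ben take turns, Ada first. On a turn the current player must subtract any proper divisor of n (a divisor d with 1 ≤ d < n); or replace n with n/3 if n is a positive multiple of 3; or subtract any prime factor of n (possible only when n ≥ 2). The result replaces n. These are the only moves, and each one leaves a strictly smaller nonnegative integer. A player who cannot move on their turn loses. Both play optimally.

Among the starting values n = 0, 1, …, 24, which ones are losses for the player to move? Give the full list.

0, 1, 4, 9, 14, 20

Use the standard recursion: the mover loses at a terminal position; elsewhere, the mover wins exactly when some move hands the opponent an L position.
n=0: no move → L
n=1: no move → L
n=2: →0(L), so W
n=3: →0(L), so W
n=4: →2(W), 3(W) — all W, so L
n=5: →0(L), so W
n=6: →4(L), so W
n=7: →0(L), so W
n=8: →4(L), so W
n=9: →3(W), 6(W), 8(W) — all W, so L
n=10: →9(L), so W
n=11: →0(L), so W
n=12: →4(L), so W
n=13: →0(L), so W
n=14: →7(W), 12(W), 13(W) — all W, so L
n=15: →14(L), so W
n=16: →14(L), so W
n=17: →0(L), so W
n=18: →9(L), so W
n=19: →0(L), so W
n=20: →10(W), 15(W), 16(W), 18(W), 19(W) — all W, so L
n=21: →14(L), so W
n=22: →20(L), so W
n=23: →0(L), so W
n=24: →20(L), so W
The losing starting values of n are exactly the entries labelled L in this table (6 of them).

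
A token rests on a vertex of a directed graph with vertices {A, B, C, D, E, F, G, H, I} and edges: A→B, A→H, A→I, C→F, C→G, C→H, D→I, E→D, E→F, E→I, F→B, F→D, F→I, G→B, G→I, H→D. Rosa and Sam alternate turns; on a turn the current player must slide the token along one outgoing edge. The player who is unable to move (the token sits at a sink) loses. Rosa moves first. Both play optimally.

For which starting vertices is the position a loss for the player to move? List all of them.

B, H, I

Label each position W (a win for the player to move) or L (a loss). A position with no legal move is L; any other position is W exactly when some move reaches an L, and L when every move reaches a W.
Every edge goes from a vertex to one that appears earlier in the order I, B, D, G, F, H, C, A, E, so processing vertices in that order labels each vertex after all of its successors.
I: no outgoing edge → L
B: no outgoing edge → L
D: can move to I, which is L ⇒ W
G: can move to B, which is L ⇒ W
F: can move to B, which is L ⇒ W
H: the only move is to D(W), a W ⇒ L
C: can move to H, which is L ⇒ W
A: can move to H, which is L ⇒ W
E: can move to I, which is L ⇒ W
The losing starting vertices are exactly the entries labelled L in this table (3 of them).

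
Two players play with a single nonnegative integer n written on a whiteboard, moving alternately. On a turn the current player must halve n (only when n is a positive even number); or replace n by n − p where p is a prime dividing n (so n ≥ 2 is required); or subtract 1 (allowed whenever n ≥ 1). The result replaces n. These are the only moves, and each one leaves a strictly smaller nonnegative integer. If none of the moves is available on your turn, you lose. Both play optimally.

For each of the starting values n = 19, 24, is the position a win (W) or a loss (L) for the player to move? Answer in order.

19: W, 24: L

Build the W/L table. Terminal = L. A non-terminal position is W if it has a move to some L; otherwise it is L.
n=0: no move → L
n=1: reaches L-position 0 → W
n=2: reaches L-position 0 → W
n=3: reaches L-position 0 → W
n=4: only reaches 2(W), 3(W), all W → L
n=5: reaches L-position 0 → W
n=6: reaches L-position 4 → W
n=7: reaches L-position 0 → W
n=8: reaches L-position 4 → W
n=9: only reaches 6(W), 8(W), all W → L
n=10: reaches L-position 9 → W
n=11: reaches L-position 0 → W
n=12: reaches L-position 9 → W
n=13: reaches L-position 0 → W
n=14: only reaches 7(W), 12(W), 13(W), all W → L
n=15: reaches L-position 14 → W
n=16: reaches L-position 14 → W
n=17: reaches L-position 0 → W
n=18: reaches L-position 9 → W
n=19: reaches L-position 0 → W
n=20: only reaches 10(W), 15(W), 18(W), 19(W), all W → L
n=21: reaches L-position 14 → W
n=22: reaches L-position 20 → W
n=23: reaches L-position 0 → W
n=24: only reaches 12(W), 21(W), 22(W), 23(W), all W → L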